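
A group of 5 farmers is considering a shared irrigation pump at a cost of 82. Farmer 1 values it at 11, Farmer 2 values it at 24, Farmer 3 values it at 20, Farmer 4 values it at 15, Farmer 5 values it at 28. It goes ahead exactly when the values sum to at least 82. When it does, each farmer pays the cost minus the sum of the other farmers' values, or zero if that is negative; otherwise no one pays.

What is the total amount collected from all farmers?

24

Total value 98 ≥ cost 82, so it is built.
Farmer 1: others sum to 87; max(0, 82 - 87) = 0.
Farmer 2: others sum to 74; max(0, 82 - 74) = 8.
Farmer 3: others sum to 78; max(0, 82 - 78) = 4.
Farmer 4: others sum to 83; max(0, 82 - 83) = 0.
Farmer 5: others sum to 70; max(0, 82 - 70) = 12.
Total collected = 0 + 8 + 4 + 0 + 12 = 24.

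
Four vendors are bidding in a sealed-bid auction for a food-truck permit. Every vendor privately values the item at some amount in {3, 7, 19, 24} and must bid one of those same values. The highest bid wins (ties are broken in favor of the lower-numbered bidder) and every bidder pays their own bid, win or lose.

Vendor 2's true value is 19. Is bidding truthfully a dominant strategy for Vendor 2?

Consider the case where Vendor 1 bids 3, Vendor 3 bids 3 and Vendor 4 bids 3.
Truthful bid 19: wins, pays 19, utility 19 - 19 = 0.
Bid 7 instead: wins, pays 7, utility 19 - 7 = 12.
Since 12 > 0, bidding 7 is strictly better here, so truthful bidding is not dominant.

No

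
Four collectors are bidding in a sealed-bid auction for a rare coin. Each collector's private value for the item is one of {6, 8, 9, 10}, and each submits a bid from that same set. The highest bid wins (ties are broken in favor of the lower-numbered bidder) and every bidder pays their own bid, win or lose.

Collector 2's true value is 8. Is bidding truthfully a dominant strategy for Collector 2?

Consider the case where Collector 1 bids 6, Collector 3 bids 6 and Collector 4 bids 9.
Truthful bid 8: loses but pays 8, utility -8.
Bid 6 instead: loses but pays 6, utility -6.
Since -6 > -8, bidding 6 is strictly better here, so truthful bidding is not dominant.

No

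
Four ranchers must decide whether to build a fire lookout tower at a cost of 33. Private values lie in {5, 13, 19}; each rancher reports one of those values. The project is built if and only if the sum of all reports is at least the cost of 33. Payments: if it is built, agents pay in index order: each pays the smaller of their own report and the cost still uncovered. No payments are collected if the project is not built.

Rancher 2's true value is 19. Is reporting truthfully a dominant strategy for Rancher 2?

No

Consider the case where Rancher 1 reports 5, Rancher 3 reports 5 and Rancher 4 reports 13.
Truthful report 19: project built, pays 19, utility 19 - 19 = 0.
Report 13 instead: project built, pays 13, utility 19 - 13 = 6.
Since 6 > 0, reporting 13 is strictly better here, so truthful reporting is not dominant.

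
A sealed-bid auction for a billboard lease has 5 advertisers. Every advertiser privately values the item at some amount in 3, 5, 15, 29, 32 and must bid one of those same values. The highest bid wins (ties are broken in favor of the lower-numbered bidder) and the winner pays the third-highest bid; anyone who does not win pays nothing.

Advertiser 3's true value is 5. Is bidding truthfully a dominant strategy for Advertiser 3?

Consider the case where Advertiser 1 bids 3, Advertiser 2 bids 3, Advertiser 4 bids 3 and Advertiser 5 bids 15.
Truthful bid 5: loses, pays 0, utility 0.
Bid 15 instead: wins, pays 3, utility 5 - 3 = 2.
Since 2 > 0, bidding 15 is strictly better here, so truthful bidding is not dominant.

No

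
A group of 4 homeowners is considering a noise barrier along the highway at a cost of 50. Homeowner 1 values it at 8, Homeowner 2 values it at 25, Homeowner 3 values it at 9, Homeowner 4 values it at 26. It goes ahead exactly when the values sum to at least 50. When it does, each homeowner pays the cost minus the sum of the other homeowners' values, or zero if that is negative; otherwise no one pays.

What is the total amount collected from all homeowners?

15

Total value 68 ≥ cost 50, so it is built.
Homeowner 1: others sum to 60; max(0, 50 - 60) = 0.
Homeowner 2: others sum to 43; max(0, 50 - 43) = 7.
Homeowner 3: others sum to 59; max(0, 50 - 59) = 0.
Homeowner 4: others sum to 42; max(0, 50 - 42) = 8.
Total collected = 0 + 7 + 0 + 8 = 15.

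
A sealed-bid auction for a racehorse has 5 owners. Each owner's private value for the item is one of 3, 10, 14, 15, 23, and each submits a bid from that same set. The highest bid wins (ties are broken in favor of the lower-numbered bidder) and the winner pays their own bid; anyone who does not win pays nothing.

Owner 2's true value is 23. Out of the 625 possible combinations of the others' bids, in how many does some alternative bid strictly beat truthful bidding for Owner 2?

192

Others bid (3, 3, 3, 3): truth gives 0; bid 10 gives 13 > 0. Violating.
Others bid (3, 3, 3, 10): truth gives 0; bid 10 gives 13 > 0. Violating.
Others bid (3, 3, 3, 14): truth gives 0; bid 14 gives 9 > 0. Violating.
Others bid (3, 3, 3, 15): truth gives 0; bid 15 gives 8 > 0. Violating.
Others bid (3, 3, 3, 23): truth gives 0; no alternative beats it.
Others bid (3, 3, 10, 23): truth gives 0; no alternative beats it.
(Checking all 625 profiles: 192 have a profitable deviation, 433 do not.)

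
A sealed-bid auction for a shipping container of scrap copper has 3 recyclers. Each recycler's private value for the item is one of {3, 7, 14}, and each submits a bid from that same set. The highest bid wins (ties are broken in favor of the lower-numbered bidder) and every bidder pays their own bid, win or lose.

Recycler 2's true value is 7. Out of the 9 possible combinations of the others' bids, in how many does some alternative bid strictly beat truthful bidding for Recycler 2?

Others bid (3, 14): truth gives -7; bid 3 gives -3 > -7. Violating.
Others bid (7, 3): truth gives -7; bid 3 gives -3 > -7. Violating.
Others bid (7, 7): truth gives -7; bid 3 gives -3 > -7. Violating.
Others bid (7, 14): truth gives -7; bid 3 gives -3 > -7. Violating.
Others bid (3, 3): truth gives 0; no alternative beats it.
Others bid (3, 7): truth gives 0; no alternative beats it.
(Checking all 9 profiles: 7 have a profitable deviation, 2 do not.)

7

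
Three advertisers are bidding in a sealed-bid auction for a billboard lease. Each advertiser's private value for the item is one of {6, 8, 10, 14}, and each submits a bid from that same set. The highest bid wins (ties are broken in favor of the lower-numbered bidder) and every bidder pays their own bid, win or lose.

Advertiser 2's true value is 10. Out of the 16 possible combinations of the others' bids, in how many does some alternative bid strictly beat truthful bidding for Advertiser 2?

Others bid (6, 6): truth gives 0; bid 8 gives 2 > 0. Violating.
Others bid (6, 8): truth gives 0; bid 8 gives 2 > 0. Violating.
Others bid (6, 14): truth gives -10; bid 14 gives -4 > -10. Violating.
Others bid (8, 14): truth gives -10; bid 14 gives -4 > -10. Violating.
Others bid (6, 10): truth gives 0; no alternative beats it.
Others bid (8, 6): truth gives 0; no alternative beats it.
(Checking all 16 profiles: 12 have a profitable deviation, 4 do not.)

12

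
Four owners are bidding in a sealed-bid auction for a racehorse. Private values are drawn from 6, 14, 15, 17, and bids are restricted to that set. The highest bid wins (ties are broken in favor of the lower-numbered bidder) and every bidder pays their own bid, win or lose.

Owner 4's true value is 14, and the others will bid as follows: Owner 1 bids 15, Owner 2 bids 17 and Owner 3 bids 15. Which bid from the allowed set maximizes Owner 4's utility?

6

Bid 6: loses but pays 6, utility -6.
Bid 14: loses but pays 14, utility -14.
Bid 15: loses but pays 15, utility -15.
Bid 17: loses but pays 17, utility -17.
The best choice is 6 with utility -6.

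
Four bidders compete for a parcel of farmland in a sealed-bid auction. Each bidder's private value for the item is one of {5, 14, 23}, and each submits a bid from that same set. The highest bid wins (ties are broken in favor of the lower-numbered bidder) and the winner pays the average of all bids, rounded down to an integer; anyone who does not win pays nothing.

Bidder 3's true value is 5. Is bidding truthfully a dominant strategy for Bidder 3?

Yes

Check each profile of the others' bids and compare truth against every alternative bid.
Others bid (5, 5, 14): truth gives 0, best alternative gives -4.
Others bid (5, 5, 5): truth gives 0, best alternative gives -2.
Others bid (5, 5, 23): truth gives 0, best alternative gives 0.
Others bid (5, 14, 5): truth gives 0, best alternative gives 0.
Others bid (5, 14, 14): truth gives 0, best alternative gives 0.
Others bid (5, 14, 23): truth gives 0, best alternative gives 0.
(Remaining 21 profiles checked similarly; truth is weakly best in each.)
In every case the truthful bid is at least as good as any alternative, so it is a dominant strategy.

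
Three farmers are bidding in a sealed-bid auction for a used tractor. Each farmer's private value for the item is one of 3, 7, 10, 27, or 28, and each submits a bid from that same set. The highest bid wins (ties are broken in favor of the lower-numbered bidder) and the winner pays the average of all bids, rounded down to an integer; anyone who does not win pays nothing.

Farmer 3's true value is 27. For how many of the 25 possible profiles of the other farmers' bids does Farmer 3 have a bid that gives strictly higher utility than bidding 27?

Others bid (3, 3): truth gives 16; bid 7 gives 23 > 16. Violating.
Others bid (3, 7): truth gives 15; bid 10 gives 21 > 15. Violating.
Others bid (3, 27): truth gives 0; bid 28 gives 8 > 0. Violating.
Others bid (7, 3): truth gives 15; bid 10 gives 21 > 15. Violating.
Others bid (3, 10): truth gives 14; no alternative beats it.
Others bid (3, 28): truth gives 0; no alternative beats it.
(Checking all 25 profiles: 10 have a profitable deviation, 15 do not.)

10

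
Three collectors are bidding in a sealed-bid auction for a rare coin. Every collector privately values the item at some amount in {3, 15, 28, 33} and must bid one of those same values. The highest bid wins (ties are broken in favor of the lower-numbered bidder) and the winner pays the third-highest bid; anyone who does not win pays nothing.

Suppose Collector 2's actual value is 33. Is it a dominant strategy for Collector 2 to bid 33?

Yes

Check each profile of the others' bids and compare truth against every alternative bid.
Others bid (3, 33): truth gives 30, best alternative gives 0.
Others bid (28, 3): truth gives 30, best alternative gives 0.
Others bid (15, 33): truth gives 18, best alternative gives 0.
Others bid (28, 15): truth gives 18, best alternative gives 0.
Others bid (28, 28): truth gives 5, best alternative gives 0.
Others bid (28, 33): truth gives 5, best alternative gives 0.
(Remaining 10 profiles checked similarly; truth is weakly best in each.)
In every case the truthful bid is at least as good as any alternative, so it is a dominant strategy.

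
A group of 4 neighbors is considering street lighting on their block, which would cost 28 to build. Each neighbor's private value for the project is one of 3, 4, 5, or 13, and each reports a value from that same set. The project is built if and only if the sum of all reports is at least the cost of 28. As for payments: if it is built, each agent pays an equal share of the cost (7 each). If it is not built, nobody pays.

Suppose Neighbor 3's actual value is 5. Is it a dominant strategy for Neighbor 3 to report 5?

Consider the case where Neighbor 1 reports 5, Neighbor 2 reports 5 and Neighbor 4 reports 13.
Truthful report 5: project built, pays 7, utility 5 - 7 = -2.
Report 3 instead: project not built, utility 0.
Since 0 > -2, reporting 3 is strictly better here, so truthful reporting is not dominant.

No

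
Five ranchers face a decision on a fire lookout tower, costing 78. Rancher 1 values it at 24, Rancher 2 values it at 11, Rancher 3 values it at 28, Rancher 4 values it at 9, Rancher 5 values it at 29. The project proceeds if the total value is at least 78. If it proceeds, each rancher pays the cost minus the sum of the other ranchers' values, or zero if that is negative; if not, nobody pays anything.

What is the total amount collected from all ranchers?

Total value 101 ≥ cost 78, so it is built.
Rancher 1: others sum to 77; max(0, 78 - 77) = 1.
Rancher 2: others sum to 90; max(0, 78 - 90) = 0.
Rancher 3: others sum to 73; max(0, 78 - 73) = 5.
Rancher 4: others sum to 92; max(0, 78 - 92) = 0.
Rancher 5: others sum to 72; max(0, 78 - 72) = 6.
Total collected = 1 + 0 + 5 + 0 + 6 = 12.

12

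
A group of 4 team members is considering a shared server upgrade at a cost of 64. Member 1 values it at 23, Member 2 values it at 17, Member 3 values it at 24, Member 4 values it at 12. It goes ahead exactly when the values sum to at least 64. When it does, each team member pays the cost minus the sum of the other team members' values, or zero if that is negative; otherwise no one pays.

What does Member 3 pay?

12

Total value 76 ≥ cost 64, so the project is built.
The other team members' values sum to 52.
Cost minus that sum is 64 - 52 = 12.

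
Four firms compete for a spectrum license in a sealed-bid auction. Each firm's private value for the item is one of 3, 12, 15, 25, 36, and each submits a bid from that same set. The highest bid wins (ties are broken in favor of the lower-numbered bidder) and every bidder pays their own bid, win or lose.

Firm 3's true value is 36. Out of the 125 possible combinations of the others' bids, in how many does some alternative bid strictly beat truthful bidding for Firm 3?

Others bid (3, 3, 3): truth gives 0; bid 12 gives 24 > 0. Violating.
Others bid (3, 3, 12): truth gives 0; bid 12 gives 24 > 0. Violating.
Others bid (3, 3, 15): truth gives 0; bid 15 gives 21 > 0. Violating.
Others bid (3, 3, 25): truth gives 0; bid 25 gives 11 > 0. Violating.
Others bid (3, 3, 36): truth gives 0; no alternative beats it.
Others bid (3, 12, 36): truth gives 0; no alternative beats it.
(Checking all 125 profiles: 81 have a profitable deviation, 44 do not.)

81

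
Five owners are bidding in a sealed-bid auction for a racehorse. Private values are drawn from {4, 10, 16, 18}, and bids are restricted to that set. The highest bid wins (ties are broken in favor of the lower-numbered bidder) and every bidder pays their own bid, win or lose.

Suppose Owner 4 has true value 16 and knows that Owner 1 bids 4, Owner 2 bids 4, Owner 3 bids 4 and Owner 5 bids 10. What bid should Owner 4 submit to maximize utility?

Bid 4: loses but pays 4, utility -4.
Bid 10: wins, pays 10, utility 16 - 10 = 6.
Bid 16: wins, pays 16, utility 16 - 16 = 0.
Bid 18: wins, pays 18, utility 16 - 18 = -2.
The best choice is 10 with utility 6.

10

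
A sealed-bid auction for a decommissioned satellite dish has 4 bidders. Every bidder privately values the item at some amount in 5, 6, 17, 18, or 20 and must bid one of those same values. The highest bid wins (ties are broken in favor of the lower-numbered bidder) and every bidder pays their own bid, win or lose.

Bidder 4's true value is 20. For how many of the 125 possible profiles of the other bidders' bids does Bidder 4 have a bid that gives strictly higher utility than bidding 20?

88

Others bid (5, 5, 5): truth gives 0; bid 6 gives 14 > 0. Violating.
Others bid (5, 5, 6): truth gives 0; bid 17 gives 3 > 0. Violating.
Others bid (5, 5, 17): truth gives 0; bid 18 gives 2 > 0. Violating.
Others bid (5, 5, 20): truth gives -20; bid 5 gives -5 > -20. Violating.
Others bid (5, 5, 18): truth gives 0; no alternative beats it.
Others bid (5, 6, 18): truth gives 0; no alternative beats it.
(Checking all 125 profiles: 88 have a profitable deviation, 37 do not.)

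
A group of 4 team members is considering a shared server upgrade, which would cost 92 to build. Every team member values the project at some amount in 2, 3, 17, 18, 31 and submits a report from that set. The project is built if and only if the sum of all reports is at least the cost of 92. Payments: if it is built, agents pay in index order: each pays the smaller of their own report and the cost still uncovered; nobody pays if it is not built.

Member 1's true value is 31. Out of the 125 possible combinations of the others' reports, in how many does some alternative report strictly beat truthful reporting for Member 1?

Others report (17, 31, 31): truth gives 0; report 17 gives 14 > 0. Violating.
Others report (18, 31, 31): truth gives 0; report 17 gives 14 > 0. Violating.
Others report (31, 17, 31): truth gives 0; report 17 gives 14 > 0. Violating.
Others report (31, 18, 31): truth gives 0; report 17 gives 14 > 0. Violating.
Others report (2, 2, 2): truth gives 0; no alternative beats it.
Others report (2, 2, 3): truth gives 0; no alternative beats it.
(Checking all 125 profiles: 7 have a profitable deviation, 118 do not.)

7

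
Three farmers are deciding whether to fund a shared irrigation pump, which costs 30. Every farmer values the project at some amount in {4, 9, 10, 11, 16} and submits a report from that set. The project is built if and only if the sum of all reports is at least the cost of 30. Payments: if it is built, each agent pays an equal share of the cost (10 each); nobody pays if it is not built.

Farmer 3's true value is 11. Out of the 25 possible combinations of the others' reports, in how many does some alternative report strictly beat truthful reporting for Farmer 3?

Others report (4, 10): truth gives 0; report 16 gives 1 > 0. Violating.
Others report (4, 11): truth gives 0; report 16 gives 1 > 0. Violating.
Others report (9, 9): truth gives 0; report 16 gives 1 > 0. Violating.
Others report (10, 4): truth gives 0; report 16 gives 1 > 0. Violating.
Others report (4, 4): truth gives 0; no alternative beats it.
Others report (4, 9): truth gives 0; no alternative beats it.
(Checking all 25 profiles: 5 have a profitable deviation, 20 do not.)

5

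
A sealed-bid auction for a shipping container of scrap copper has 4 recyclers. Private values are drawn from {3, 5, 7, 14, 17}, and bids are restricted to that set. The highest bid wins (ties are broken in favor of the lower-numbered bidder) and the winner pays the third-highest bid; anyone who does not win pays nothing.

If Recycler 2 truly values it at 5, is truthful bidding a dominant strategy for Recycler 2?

Consider the case where Recycler 1 bids 3, Recycler 3 bids 3 and Recycler 4 bids 7.
Truthful bid 5: loses, pays 0, utility 0.
Bid 7 instead: wins, pays 3, utility 5 - 3 = 2.
Since 2 > 0, bidding 7 is strictly better here, so truthful bidding is not dominant.

No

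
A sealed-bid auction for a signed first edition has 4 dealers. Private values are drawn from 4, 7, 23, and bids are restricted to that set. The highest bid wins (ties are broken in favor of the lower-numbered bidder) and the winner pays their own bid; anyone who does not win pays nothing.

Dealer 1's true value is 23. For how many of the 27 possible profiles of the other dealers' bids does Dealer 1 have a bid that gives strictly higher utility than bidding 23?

8

Others bid (4, 4, 4): truth gives 0; bid 4 gives 19 > 0. Violating.
Others bid (4, 4, 7): truth gives 0; bid 7 gives 16 > 0. Violating.
Others bid (4, 7, 4): truth gives 0; bid 7 gives 16 > 0. Violating.
Others bid (4, 7, 7): truth gives 0; bid 7 gives 16 > 0. Violating.
Others bid (4, 4, 23): truth gives 0; no alternative beats it.
Others bid (4, 7, 23): truth gives 0; no alternative beats it.
(Checking all 27 profiles: 8 have a profitable deviation, 19 do not.)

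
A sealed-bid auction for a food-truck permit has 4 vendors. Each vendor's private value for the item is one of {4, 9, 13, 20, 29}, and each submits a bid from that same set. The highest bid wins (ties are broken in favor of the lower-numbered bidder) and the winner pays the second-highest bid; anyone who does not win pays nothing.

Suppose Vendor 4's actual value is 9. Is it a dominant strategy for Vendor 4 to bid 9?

Check each profile of the others' bids and compare truth against every alternative bid.
Others bid (4, 4, 4): truth gives 5, best alternative gives 5.
Others bid (4, 4, 9): truth gives 0, best alternative gives 0.
Others bid (4, 4, 13): truth gives 0, best alternative gives 0.
Others bid (4, 4, 20): truth gives 0, best alternative gives 0.
Others bid (4, 4, 29): truth gives 0, best alternative gives 0.
Others bid (4, 9, 4): truth gives 0, best alternative gives 0.
(Remaining 119 profiles checked similarly; truth is weakly best in each.)
In every case the truthful bid is at least as good as any alternative, so it is a dominant strategy.

Yes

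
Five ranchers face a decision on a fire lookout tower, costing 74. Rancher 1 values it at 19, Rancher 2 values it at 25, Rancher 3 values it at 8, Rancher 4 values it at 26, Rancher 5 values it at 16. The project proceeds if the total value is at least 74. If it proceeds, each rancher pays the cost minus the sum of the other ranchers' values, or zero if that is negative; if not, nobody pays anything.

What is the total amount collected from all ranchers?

11

Total value 94 ≥ cost 74, so it is built.
Rancher 1: others sum to 75; max(0, 74 - 75) = 0.
Rancher 2: others sum to 69; max(0, 74 - 69) = 5.
Rancher 3: others sum to 86; max(0, 74 - 86) = 0.
Rancher 4: others sum to 68; max(0, 74 - 68) = 6.
Rancher 5: others sum to 78; max(0, 74 - 78) = 0.
Total collected = 0 + 5 + 0 + 6 + 0 = 11.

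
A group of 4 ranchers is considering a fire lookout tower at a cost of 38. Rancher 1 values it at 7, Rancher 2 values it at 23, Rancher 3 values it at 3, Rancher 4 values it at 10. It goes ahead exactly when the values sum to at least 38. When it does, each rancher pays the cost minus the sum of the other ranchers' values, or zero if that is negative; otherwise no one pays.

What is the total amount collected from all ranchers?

Total value 43 ≥ cost 38, so it is built.
Rancher 1: others sum to 36; max(0, 38 - 36) = 2.
Rancher 2: others sum to 20; max(0, 38 - 20) = 18.
Rancher 3: others sum to 40; max(0, 38 - 40) = 0.
Rancher 4: others sum to 33; max(0, 38 - 33) = 5.
Total collected = 2 + 18 + 0 + 5 = 25.

25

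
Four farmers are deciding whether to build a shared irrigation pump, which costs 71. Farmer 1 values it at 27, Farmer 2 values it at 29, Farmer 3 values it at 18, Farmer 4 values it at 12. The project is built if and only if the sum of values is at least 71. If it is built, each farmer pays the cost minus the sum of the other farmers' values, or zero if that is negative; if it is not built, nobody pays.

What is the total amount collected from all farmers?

Total value 86 ≥ cost 71, so it is built.
Farmer 1: others sum to 59; max(0, 71 - 59) = 12.
Farmer 2: others sum to 57; max(0, 71 - 57) = 14.
Farmer 3: others sum to 68; max(0, 71 - 68) = 3.
Farmer 4: others sum to 74; max(0, 71 - 74) = 0.
Total collected = 12 + 14 + 3 + 0 = 29.

29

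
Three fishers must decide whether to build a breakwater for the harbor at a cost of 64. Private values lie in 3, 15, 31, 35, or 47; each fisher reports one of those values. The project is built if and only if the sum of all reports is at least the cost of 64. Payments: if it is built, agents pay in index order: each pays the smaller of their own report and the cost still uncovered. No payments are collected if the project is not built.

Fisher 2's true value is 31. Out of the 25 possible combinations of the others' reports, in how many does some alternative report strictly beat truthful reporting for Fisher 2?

15

Others report (3, 47): truth gives 0; report 15 gives 16 > 0. Violating.
Others report (15, 35): truth gives 0; report 15 gives 16 > 0. Violating.
Others report (15, 47): truth gives 0; report 3 gives 28 > 0. Violating.
Others report (31, 31): truth gives 0; report 3 gives 28 > 0. Violating.
Others report (3, 3): truth gives 0; no alternative beats it.
Others report (3, 15): truth gives 0; no alternative beats it.
(Checking all 25 profiles: 15 have a profitable deviation, 10 do not.)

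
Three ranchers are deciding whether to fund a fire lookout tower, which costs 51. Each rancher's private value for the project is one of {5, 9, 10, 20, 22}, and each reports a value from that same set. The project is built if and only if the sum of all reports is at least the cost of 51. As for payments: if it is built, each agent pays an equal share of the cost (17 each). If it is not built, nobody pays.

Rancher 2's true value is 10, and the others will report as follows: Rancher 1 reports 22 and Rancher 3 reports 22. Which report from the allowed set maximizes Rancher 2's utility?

Report 5: project not built, utility 0.
Report 9: project built, pays 17, utility 10 - 17 = -7.
Report 10: project built, pays 17, utility 10 - 17 = -7.
Report 20: project built, pays 17, utility 10 - 17 = -7.
Report 22: project built, pays 17, utility 10 - 17 = -7.
The best choice is 5 with utility 0.

5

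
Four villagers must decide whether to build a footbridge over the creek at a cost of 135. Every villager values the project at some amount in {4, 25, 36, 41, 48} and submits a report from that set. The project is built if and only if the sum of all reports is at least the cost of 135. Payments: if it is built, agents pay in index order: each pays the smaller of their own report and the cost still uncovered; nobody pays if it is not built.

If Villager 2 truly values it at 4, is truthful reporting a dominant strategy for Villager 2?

Yes

Check each profile of the others' reports and compare truth against every alternative report.
Others report (25, 41, 48): truth gives 0, best alternative gives -21.
Others report (25, 48, 41): truth gives 0, best alternative gives -21.
Others report (25, 48, 48): truth gives 0, best alternative gives -21.
Others report (36, 36, 41): truth gives 0, best alternative gives -21.
Others report (36, 36, 48): truth gives 0, best alternative gives -21.
Others report (36, 41, 36): truth gives 0, best alternative gives -21.
(Remaining 119 profiles checked similarly; truth is weakly best in each.)
In every case the truthful report is at least as good as any alternative, so it is a dominant strategy.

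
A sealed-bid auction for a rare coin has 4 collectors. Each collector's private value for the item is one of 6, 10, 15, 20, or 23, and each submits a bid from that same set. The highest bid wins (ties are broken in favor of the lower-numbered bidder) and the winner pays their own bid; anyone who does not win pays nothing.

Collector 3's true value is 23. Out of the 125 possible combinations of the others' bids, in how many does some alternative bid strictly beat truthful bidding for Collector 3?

36

Others bid (6, 6, 6): truth gives 0; bid 10 gives 13 > 0. Violating.
Others bid (6, 6, 10): truth gives 0; bid 10 gives 13 > 0. Violating.
Others bid (6, 6, 15): truth gives 0; bid 15 gives 8 > 0. Violating.
Others bid (6, 6, 20): truth gives 0; bid 20 gives 3 > 0. Violating.
Others bid (6, 6, 23): truth gives 0; no alternative beats it.
Others bid (6, 10, 23): truth gives 0; no alternative beats it.
(Checking all 125 profiles: 36 have a profitable deviation, 89 do not.)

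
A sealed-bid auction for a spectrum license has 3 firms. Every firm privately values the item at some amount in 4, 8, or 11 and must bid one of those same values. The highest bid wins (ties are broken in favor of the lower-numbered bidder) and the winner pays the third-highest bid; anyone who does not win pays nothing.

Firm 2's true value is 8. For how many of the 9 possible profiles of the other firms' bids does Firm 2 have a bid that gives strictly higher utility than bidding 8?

2

Others bid (4, 11): truth gives 0; bid 11 gives 4 > 0. Violating.
Others bid (8, 4): truth gives 0; bid 11 gives 4 > 0. Violating.
Others bid (4, 4): truth gives 4; no alternative beats it.
Others bid (4, 8): truth gives 4; no alternative beats it.
(Checking all 9 profiles: 2 have a profitable deviation, 7 do not.)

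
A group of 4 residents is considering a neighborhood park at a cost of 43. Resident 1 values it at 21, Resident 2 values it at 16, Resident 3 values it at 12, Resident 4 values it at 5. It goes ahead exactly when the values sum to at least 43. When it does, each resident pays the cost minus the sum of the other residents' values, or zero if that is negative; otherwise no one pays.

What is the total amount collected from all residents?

16

Total value 54 ≥ cost 43, so it is built.
Resident 1: others sum to 33; max(0, 43 - 33) = 10.
Resident 2: others sum to 38; max(0, 43 - 38) = 5.
Resident 3: others sum to 42; max(0, 43 - 42) = 1.
Resident 4: others sum to 49; max(0, 43 - 49) = 0.
Total collected = 10 + 5 + 1 + 0 = 16.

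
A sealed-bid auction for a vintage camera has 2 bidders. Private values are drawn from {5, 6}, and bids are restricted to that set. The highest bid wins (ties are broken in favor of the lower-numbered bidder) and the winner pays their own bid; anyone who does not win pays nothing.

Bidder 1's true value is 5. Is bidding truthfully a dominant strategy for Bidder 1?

Check each profile of the others' bids and compare truth against every alternative bid.
Others bid (5): truth gives 0, best alternative gives -1.
Others bid (6): truth gives 0, best alternative gives -1.
In every case the truthful bid is at least as good as any alternative, so it is a dominant strategy.

Yes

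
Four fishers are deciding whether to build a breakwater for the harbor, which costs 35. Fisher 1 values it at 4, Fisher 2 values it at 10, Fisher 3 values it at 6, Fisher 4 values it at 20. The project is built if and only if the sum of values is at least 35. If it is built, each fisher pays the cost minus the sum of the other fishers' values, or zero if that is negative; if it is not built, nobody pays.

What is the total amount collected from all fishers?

21

Total value 40 ≥ cost 35, so it is built.
Fisher 1: others sum to 36; max(0, 35 - 36) = 0.
Fisher 2: others sum to 30; max(0, 35 - 30) = 5.
Fisher 3: others sum to 34; max(0, 35 - 34) = 1.
Fisher 4: others sum to 20; max(0, 35 - 20) = 15.
Total collected = 0 + 5 + 1 + 15 = 21.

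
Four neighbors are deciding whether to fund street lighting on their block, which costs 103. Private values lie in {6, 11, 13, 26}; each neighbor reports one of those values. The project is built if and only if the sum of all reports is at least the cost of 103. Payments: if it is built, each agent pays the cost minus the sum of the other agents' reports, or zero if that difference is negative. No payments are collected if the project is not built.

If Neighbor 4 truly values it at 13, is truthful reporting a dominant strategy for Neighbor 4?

Yes

Check each profile of the others' reports and compare truth against every alternative report.
Others report (6, 6, 6): truth gives 0, best alternative gives 0.
Others report (6, 6, 11): truth gives 0, best alternative gives 0.
Others report (6, 6, 13): truth gives 0, best alternative gives 0.
Others report (6, 6, 26): truth gives 0, best alternative gives 0.
Others report (6, 11, 6): truth gives 0, best alternative gives 0.
Others report (6, 11, 11): truth gives 0, best alternative gives 0.
(Remaining 58 profiles checked similarly; truth is weakly best in each.)
In every case the truthful report is at least as good as any alternative, so it is a dominant strategy.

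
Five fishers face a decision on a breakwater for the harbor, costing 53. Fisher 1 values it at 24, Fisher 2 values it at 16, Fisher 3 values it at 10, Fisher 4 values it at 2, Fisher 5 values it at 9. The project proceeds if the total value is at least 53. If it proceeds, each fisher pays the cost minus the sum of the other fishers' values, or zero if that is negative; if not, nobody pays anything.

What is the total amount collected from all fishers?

Total value 61 ≥ cost 53, so it is built.
Fisher 1: others sum to 37; max(0, 53 - 37) = 16.
Fisher 2: others sum to 45; max(0, 53 - 45) = 8.
Fisher 3: others sum to 51; max(0, 53 - 51) = 2.
Fisher 4: others sum to 59; max(0, 53 - 59) = 0.
Fisher 5: others sum to 52; max(0, 53 - 52) = 1.
Total collected = 16 + 8 + 2 + 0 + 1 = 27.

27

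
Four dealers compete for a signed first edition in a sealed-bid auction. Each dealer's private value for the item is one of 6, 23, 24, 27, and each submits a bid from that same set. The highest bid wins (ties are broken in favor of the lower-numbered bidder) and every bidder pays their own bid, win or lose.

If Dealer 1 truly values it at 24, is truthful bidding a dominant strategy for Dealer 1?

No

Consider the case where Dealer 2 bids 6, Dealer 3 bids 6 and Dealer 4 bids 6.
Truthful bid 24: wins, pays 24, utility 24 - 24 = 0.
Bid 6 instead: wins, pays 6, utility 24 - 6 = 18.
Since 18 > 0, bidding 6 is strictly better here, so truthful bidding is not dominant.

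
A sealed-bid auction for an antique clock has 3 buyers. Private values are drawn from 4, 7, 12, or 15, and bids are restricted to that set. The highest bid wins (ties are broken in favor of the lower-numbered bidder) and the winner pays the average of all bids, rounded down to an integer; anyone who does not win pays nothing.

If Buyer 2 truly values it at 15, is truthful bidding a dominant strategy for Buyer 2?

No

Consider the case where Buyer 1 bids 4 and Buyer 3 bids 4.
Truthful bid 15: wins, pays 7, utility 15 - 7 = 8.
Bid 7 instead: wins, pays 5, utility 15 - 5 = 10.
Since 10 > 8, bidding 7 is strictly better here, so truthful bidding is not dominant.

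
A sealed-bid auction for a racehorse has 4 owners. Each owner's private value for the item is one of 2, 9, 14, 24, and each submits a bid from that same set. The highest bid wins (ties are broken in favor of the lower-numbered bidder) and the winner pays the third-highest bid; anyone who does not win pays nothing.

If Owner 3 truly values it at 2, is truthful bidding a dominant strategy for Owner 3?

Yes

Check each profile of the others' bids and compare truth against every alternative bid.
Others bid (2, 2, 2): truth gives 0, best alternative gives 0.
Others bid (2, 2, 9): truth gives 0, best alternative gives 0.
Others bid (2, 2, 14): truth gives 0, best alternative gives 0.
Others bid (2, 2, 24): truth gives 0, best alternative gives 0.
Others bid (2, 9, 2): truth gives 0, best alternative gives 0.
Others bid (2, 9, 9): truth gives 0, best alternative gives 0.
(Remaining 58 profiles checked similarly; truth is weakly best in each.)
In every case the truthful bid is at least as good as any alternative, so it is a dominant strategy.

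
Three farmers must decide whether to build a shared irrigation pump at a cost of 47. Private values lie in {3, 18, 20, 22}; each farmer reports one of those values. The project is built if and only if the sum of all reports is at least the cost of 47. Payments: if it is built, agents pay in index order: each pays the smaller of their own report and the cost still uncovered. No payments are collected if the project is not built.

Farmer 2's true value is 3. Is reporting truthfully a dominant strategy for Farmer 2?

Check each profile of the others' reports and compare truth against every alternative report.
Others report (18, 18): truth gives 0, best alternative gives -15.
Others report (18, 20): truth gives 0, best alternative gives -15.
Others report (18, 22): truth gives 0, best alternative gives -15.
Others report (20, 18): truth gives 0, best alternative gives -15.
Others report (20, 20): truth gives 0, best alternative gives -15.
Others report (20, 22): truth gives 0, best alternative gives -15.
(Remaining 10 profiles checked similarly; truth is weakly best in each.)
In every case the truthful report is at least as good as any alternative, so it is a dominant strategy.

Yes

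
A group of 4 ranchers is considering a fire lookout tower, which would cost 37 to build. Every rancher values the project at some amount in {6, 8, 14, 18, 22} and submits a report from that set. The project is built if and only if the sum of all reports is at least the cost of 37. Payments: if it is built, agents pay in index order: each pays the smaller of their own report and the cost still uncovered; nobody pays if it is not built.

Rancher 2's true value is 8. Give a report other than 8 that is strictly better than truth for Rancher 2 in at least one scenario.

Suppose Rancher 1 reports 6, Rancher 3 reports 6 and Rancher 4 reports 22.
Report 8: project built, pays 8, utility 8 - 8 = 0.
Report 6: project built, pays 6, utility 8 - 6 = 2.
So reporting 6 beats truth here (2 > 0).

6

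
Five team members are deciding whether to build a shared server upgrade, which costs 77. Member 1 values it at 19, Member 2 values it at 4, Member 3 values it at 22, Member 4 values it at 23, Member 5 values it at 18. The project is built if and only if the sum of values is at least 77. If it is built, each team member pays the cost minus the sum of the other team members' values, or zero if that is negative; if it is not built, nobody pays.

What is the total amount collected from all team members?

Total value 86 ≥ cost 77, so it is built.
Member 1: others sum to 67; max(0, 77 - 67) = 10.
Member 2: others sum to 82; max(0, 77 - 82) = 0.
Member 3: others sum to 64; max(0, 77 - 64) = 13.
Member 4: others sum to 63; max(0, 77 - 63) = 14.
Member 5: others sum to 68; max(0, 77 - 68) = 9.
Total collected = 10 + 0 + 13 + 14 + 9 = 46.

46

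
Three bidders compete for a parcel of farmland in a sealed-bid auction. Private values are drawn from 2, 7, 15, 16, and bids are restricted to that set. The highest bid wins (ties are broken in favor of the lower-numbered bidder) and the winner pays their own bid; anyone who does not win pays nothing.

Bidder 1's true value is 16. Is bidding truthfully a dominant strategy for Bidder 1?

Consider the case where Bidder 2 bids 2 and Bidder 3 bids 2.
Truthful bid 16: wins, pays 16, utility 16 - 16 = 0.
Bid 2 instead: wins, pays 2, utility 16 - 2 = 14.
Since 14 > 0, bidding 2 is strictly better here, so truthful bidding is not dominant.

No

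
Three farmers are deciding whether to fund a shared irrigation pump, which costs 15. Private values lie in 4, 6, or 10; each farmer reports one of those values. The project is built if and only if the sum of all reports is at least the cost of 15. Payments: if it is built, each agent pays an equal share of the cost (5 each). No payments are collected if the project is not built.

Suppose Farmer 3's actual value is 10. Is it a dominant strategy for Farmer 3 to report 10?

Yes

Check each profile of the others' reports and compare truth against every alternative report.
Others report (4, 4): truth gives 5, best alternative gives 0.
Others report (4, 6): truth gives 5, best alternative gives 5.
Others report (4, 10): truth gives 5, best alternative gives 5.
Others report (6, 4): truth gives 5, best alternative gives 5.
Others report (6, 6): truth gives 5, best alternative gives 5.
Others report (6, 10): truth gives 5, best alternative gives 5.
(Remaining 3 profiles checked similarly; truth is weakly best in each.)
In every case the truthful report is at least as good as any alternative, so it is a dominant strategy.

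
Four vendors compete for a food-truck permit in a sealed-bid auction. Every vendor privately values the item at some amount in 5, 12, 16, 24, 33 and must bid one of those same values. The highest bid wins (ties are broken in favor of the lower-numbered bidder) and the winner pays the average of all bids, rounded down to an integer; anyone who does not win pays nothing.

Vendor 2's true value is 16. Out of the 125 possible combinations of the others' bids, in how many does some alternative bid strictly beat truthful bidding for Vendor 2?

Others bid (5, 5, 5): truth gives 9; bid 12 gives 10 > 9. Violating.
Others bid (5, 5, 12): truth gives 7; bid 12 gives 8 > 7. Violating.
Others bid (5, 5, 24): truth gives 0; bid 24 gives 2 > 0. Violating.
Others bid (5, 12, 5): truth gives 7; bid 12 gives 8 > 7. Violating.
Others bid (5, 5, 16): truth gives 6; no alternative beats it.
Others bid (5, 5, 33): truth gives 0; no alternative beats it.
(Checking all 125 profiles: 11 have a profitable deviation, 114 do not.)

11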